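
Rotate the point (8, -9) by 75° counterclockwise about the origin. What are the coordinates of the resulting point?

Rotation matrix for 75°: [[cos 75°, -sin 75°], [sin 75°, cos 75°]] ≈ [[0.258819, -0.965926], [0.965926, 0.258819]]
[[0.258819, -0.965926], [0.965926, 0.258819]] × [8, -9]ᵀ ≈ [10.7639, 5.3980]ᵀ
Result: (10.7639, 5.3980)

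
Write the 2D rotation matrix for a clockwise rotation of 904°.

Rotation matrix formula: [[cos θ, -sin θ], [sin θ, cos θ]]
A clockwise rotation by 904° is equivalent to a counterclockwise rotation by -904°.
For θ = -904°:
cos(-904°) = -0.9976
sin(-904°) = 0.0698
Result: [[-0.9976, -0.0698], [0.0698, -0.9976]]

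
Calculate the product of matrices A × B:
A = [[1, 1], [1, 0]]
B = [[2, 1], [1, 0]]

Matrix multiplication:
C[0][0] = 1×2 + 1×1 = 3
C[0][1] = 1×1 + 1×0 = 1
C[1][0] = 1×2 + 0×1 = 2
C[1][1] = 1×1 + 0×0 = 1
Result: [[3, 1], [2, 1]]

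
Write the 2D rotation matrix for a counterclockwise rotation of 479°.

Rotation matrix formula: [[cos θ, -sin θ], [sin θ, cos θ]]
For θ = 479°:
cos(479°) = -0.4848
sin(479°) = 0.8746
Result: [[-0.4848, -0.8746], [0.8746, -0.4848]]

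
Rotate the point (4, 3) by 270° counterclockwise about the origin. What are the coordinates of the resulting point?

Rotation matrix for 270°: [[cos 270°, -sin 270°], [sin 270°, cos 270°]] = [[0, 1], [-1, 0]]
[[0, 1], [-1, 0]] × [4, 3]ᵀ = [3, -4]ᵀ
Result: (3, -4)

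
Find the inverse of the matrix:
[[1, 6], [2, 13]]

For [[a,b],[c,d]], inverse = (1/det)·[[d,-b],[-c,a]]
det = (1)(13) - (6)(2) = 13 - 12 = 1
Inverse = [[13, -6], [-2, 1]]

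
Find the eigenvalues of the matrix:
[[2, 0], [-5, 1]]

Characteristic equation: det(A - λI) = 0
λ² - (trace)λ + (det) = 0
trace = 2 + 1 = 3, det = (2)(1) - (0)(-5) = 2
λ² - (3)λ + (2) = 0
λ = (3 ± √((3)² - 4·(2))) / 2 = (3 ± √1) / 2
Solving: λ = 1, 2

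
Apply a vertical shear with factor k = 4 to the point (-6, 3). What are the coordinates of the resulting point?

Shear matrix for vertical shear with factor k = 4:
[[1, 0], [4, 1]]
Result: (-6, 3) → (-6, -21)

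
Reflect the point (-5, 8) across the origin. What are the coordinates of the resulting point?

Reflection across origin: (-5, 8) → (5, -8)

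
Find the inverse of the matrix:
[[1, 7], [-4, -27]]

For [[a,b],[c,d]], inverse = (1/det)·[[d,-b],[-c,a]]
det = (1)(-27) - (7)(-4) = -27 - -28 = 1
Inverse = [[-27, -7], [4, 1]]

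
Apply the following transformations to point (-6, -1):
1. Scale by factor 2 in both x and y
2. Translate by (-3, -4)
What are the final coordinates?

Step 1: Scale (-6, -1) by 2 → (-12, -2)
Step 2: Translate by (-3, -4) → (-15, -6)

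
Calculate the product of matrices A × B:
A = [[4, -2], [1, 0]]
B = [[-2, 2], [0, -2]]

Matrix multiplication:
C[0][0] = 4×-2 + -2×0 = -8
C[0][1] = 4×2 + -2×-2 = 12
C[1][0] = 1×-2 + 0×0 = -2
C[1][1] = 1×2 + 0×-2 = 2
Result: [[-8, 12], [-2, 2]]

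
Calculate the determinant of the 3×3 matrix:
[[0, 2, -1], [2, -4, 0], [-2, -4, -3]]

Expansion along first row:
det = 0·det([[-4,0],[-4,-3]]) - 2·det([[2,0],[-2,-3]]) + -1·det([[2,-4],[-2,-4]])
    = 0·(-4·-3 - 0·-4) - 2·(2·-3 - 0·-2) + -1·(2·-4 - -4·-2)
    = 0·12 - 2·-6 + -1·-16
    = 0 + 12 + 16 = 28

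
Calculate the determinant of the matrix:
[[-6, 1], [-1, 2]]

For a 2×2 matrix [[a, b], [c, d]], det = ad - bc
det = (-6)(2) - (1)(-1) = -12 - -1 = -11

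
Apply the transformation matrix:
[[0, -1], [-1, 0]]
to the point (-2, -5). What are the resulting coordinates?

Matrix multiplication:
[[0, -1], [-1, 0]] × [-2, -5]ᵀ
= [(0)(-2) + (-1)(-5), (-1)(-2) + (0)(-5)]ᵀ
= [5, 2]ᵀ
Result: (5, 2)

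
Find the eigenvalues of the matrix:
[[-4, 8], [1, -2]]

Characteristic equation: det(A - λI) = 0
λ² - (trace)λ + (det) = 0
trace = -4 + -2 = -6, det = (-4)(-2) - (8)(1) = 0
λ² - (-6)λ + (0) = 0
λ = (-6 ± √((-6)² - 4·(0))) / 2 = (-6 ± √36) / 2
Solving: λ = -6, 0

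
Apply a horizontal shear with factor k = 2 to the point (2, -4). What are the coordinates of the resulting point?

Shear matrix for horizontal shear with factor k = 2:
[[1, 2], [0, 1]]
Result: (2, -4) → (-6, -4)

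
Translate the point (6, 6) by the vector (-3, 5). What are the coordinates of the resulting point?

Translation by (-3, 5) (homogeneous matrix [[1, 0, -3], [0, 1, 5], [0, 0, 1]]):
x' = 6 + -3 = 3
y' = 6 + 5 = 11
Result: (3, 11)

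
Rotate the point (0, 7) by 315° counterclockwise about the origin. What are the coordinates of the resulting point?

Rotation matrix for 315°: [[cos 315°, -sin 315°], [sin 315°, cos 315°]] ≈ [[0.707107, 0.707107], [-0.707107, 0.707107]]
[[0.707107, 0.707107], [-0.707107, 0.707107]] × [0, 7]ᵀ ≈ [4.9497, 4.9497]ᵀ
Result: (4.9497, 4.9497)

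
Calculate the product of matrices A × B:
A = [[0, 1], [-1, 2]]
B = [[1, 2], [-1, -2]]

Matrix multiplication:
C[0][0] = 0×1 + 1×-1 = -1
C[0][1] = 0×2 + 1×-2 = -2
C[1][0] = -1×1 + 2×-1 = -3
C[1][1] = -1×2 + 2×-2 = -6
Result: [[-1, -2], [-3, -6]]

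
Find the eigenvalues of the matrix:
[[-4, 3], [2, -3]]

Characteristic equation: det(A - λI) = 0
λ² - (trace)λ + (det) = 0
trace = -4 + -3 = -7, det = (-4)(-3) - (3)(2) = 6
λ² - (-7)λ + (6) = 0
λ = (-7 ± √((-7)² - 4·(6))) / 2 = (-7 ± √25) / 2
Solving: λ = -6, -1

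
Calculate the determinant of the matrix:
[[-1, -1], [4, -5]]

For a 2×2 matrix [[a, b], [c, d]], det = ad - bc
det = (-1)(-5) - (-1)(4) = 5 - -4 = 9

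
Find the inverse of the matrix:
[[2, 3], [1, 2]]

For [[a,b],[c,d]], inverse = (1/det)·[[d,-b],[-c,a]]
det = (2)(2) - (3)(1) = 4 - 3 = 1
Inverse = [[2, -3], [-1, 2]]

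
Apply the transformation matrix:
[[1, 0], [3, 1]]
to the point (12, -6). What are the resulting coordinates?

Matrix multiplication:
[[1, 0], [3, 1]] × [12, -6]ᵀ
= [(1)(12) + (0)(-6), (3)(12) + (1)(-6)]ᵀ
= [12, 30]ᵀ
Result: (12, 30)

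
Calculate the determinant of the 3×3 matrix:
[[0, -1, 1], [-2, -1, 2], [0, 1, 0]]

Expansion along first row:
det = 0·det([[-1,2],[1,0]]) - -1·det([[-2,2],[0,0]]) + 1·det([[-2,-1],[0,1]])
    = 0·(-1·0 - 2·1) - -1·(-2·0 - 2·0) + 1·(-2·1 - -1·0)
    = 0·-2 - -1·0 + 1·-2
    = 0 + 0 + -2 = -2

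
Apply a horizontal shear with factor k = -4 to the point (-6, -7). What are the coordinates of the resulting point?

Shear matrix for horizontal shear with factor k = -4:
[[1, -4], [0, 1]]
Result: (-6, -7) → (22, -7)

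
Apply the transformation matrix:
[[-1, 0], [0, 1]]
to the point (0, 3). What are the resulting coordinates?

Matrix multiplication:
[[-1, 0], [0, 1]] × [0, 3]ᵀ
= [(-1)(0) + (0)(3), (0)(0) + (1)(3)]ᵀ
= [0, 3]ᵀ
Result: (0, 3)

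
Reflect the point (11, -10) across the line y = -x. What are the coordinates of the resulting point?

Reflection across line y = -x: (11, -10) → (10, -11)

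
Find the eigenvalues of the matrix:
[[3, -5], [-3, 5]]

Characteristic equation: det(A - λI) = 0
λ² - (trace)λ + (det) = 0
trace = 3 + 5 = 8, det = (3)(5) - (-5)(-3) = 0
λ² - (8)λ + (0) = 0
λ = (8 ± √((8)² - 4·(0))) / 2 = (8 ± √64) / 2
Solving: λ = 0, 8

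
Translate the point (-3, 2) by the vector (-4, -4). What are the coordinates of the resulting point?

Translation by (-4, -4) (homogeneous matrix [[1, 0, -4], [0, 1, -4], [0, 0, 1]]):
x' = -3 + -4 = -7
y' = 2 + -4 = -2
Result: (-7, -2)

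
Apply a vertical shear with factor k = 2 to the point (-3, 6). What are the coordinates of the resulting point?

Shear matrix for vertical shear with factor k = 2:
[[1, 0], [2, 1]]
Result: (-3, 6) → (-3, 0)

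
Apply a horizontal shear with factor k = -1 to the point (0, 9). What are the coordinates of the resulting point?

Shear matrix for horizontal shear with factor k = -1:
[[1, -1], [0, 1]]
Result: (0, 9) → (-9, 9)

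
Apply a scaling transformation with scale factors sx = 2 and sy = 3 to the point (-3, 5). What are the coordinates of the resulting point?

Scaling matrix:
[[2, 0], [0, 3]]
Result: (-3 × 2, 5 × 3) = (-6, 15)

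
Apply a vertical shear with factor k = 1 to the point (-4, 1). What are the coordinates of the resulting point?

Shear matrix for vertical shear with factor k = 1:
[[1, 0], [1, 1]]
Result: (-4, 1) → (-4, -3)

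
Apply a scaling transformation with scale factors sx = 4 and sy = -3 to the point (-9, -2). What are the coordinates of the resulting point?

Scaling matrix:
[[4, 0], [0, -3]]
Result: (-9 × 4, -2 × -3) = (-36, 6)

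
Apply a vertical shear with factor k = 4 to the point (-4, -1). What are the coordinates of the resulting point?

Shear matrix for vertical shear with factor k = 4:
[[1, 0], [4, 1]]
Result: (-4, -1) → (-4, -17)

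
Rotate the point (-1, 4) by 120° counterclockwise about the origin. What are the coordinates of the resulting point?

Rotation matrix for 120°: [[cos 120°, -sin 120°], [sin 120°, cos 120°]] ≈ [[-0.500000, -0.866025], [0.866025, -0.500000]]
[[-0.500000, -0.866025], [0.866025, -0.500000]] × [-1, 4]ᵀ ≈ [-2.9641, -2.8660]ᵀ
Result: (-2.9641, -2.8660)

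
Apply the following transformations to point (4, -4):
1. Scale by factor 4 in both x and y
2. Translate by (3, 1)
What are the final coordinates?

Step 1: Scale (4, -4) by 4 → (16, -16)
Step 2: Translate by (3, 1) → (19, -15)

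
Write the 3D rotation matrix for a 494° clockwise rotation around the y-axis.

Rotation matrix for clockwise 494° around y-axis:
A clockwise rotation by 494° is a counterclockwise rotation by -494°.
cos(-494°) = -0.6947, sin(-494°) = -0.7193
Result: [[-0.6947, 0, -0.7193], [0, 1, 0], [0.7193, 0, -0.6947]]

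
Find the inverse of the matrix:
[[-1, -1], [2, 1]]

For [[a,b],[c,d]], inverse = (1/det)·[[d,-b],[-c,a]]
det = (-1)(1) - (-1)(2) = -1 - -2 = 1
Inverse = [[1, 1], [-2, -1]]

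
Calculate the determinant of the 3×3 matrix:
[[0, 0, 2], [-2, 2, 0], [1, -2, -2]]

Expansion along first row:
det = 0·det([[2,0],[-2,-2]]) - 0·det([[-2,0],[1,-2]]) + 2·det([[-2,2],[1,-2]])
    = 0·(2·-2 - 0·-2) - 0·(-2·-2 - 0·1) + 2·(-2·-2 - 2·1)
    = 0·-4 - 0·4 + 2·2
    = 0 + 0 + 4 = 4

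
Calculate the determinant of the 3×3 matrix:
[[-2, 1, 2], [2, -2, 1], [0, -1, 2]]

Expansion along first row:
det = -2·det([[-2,1],[-1,2]]) - 1·det([[2,1],[0,2]]) + 2·det([[2,-2],[0,-1]])
    = -2·(-2·2 - 1·-1) - 1·(2·2 - 1·0) + 2·(2·-1 - -2·0)
    = -2·-3 - 1·4 + 2·-2
    = 6 + -4 + -4 = -2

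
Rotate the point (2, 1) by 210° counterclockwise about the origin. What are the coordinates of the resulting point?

Rotation matrix for 210°: [[cos 210°, -sin 210°], [sin 210°, cos 210°]] ≈ [[-0.866025, 0.500000], [-0.500000, -0.866025]]
[[-0.866025, 0.500000], [-0.500000, -0.866025]] × [2, 1]ᵀ ≈ [-1.2321, -1.8660]ᵀ
Result: (-1.2321, -1.8660)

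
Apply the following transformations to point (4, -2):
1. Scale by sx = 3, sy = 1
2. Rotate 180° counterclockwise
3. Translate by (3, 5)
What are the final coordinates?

Step 1: Scale → (12, -2)
Step 2: Rotate 180° → (-12, 2)
Step 3: Translate → (-9, 7)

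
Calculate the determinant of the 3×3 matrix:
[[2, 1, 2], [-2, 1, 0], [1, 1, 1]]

Expansion along first row:
det = 2·det([[1,0],[1,1]]) - 1·det([[-2,0],[1,1]]) + 2·det([[-2,1],[1,1]])
    = 2·(1·1 - 0·1) - 1·(-2·1 - 0·1) + 2·(-2·1 - 1·1)
    = 2·1 - 1·-2 + 2·-3
    = 2 + 2 + -6 = -2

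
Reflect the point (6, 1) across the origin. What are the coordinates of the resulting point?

Reflection across origin: (6, 1) → (-6, -1)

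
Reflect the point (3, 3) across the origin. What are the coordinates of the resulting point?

Reflection across origin: (3, 3) → (-3, -3)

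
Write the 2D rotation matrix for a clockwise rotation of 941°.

Rotation matrix formula: [[cos θ, -sin θ], [sin θ, cos θ]]
A clockwise rotation by 941° is equivalent to a counterclockwise rotation by -941°.
For θ = -941°:
cos(-941°) = -0.7547
sin(-941°) = 0.6561
Result: [[-0.7547, -0.6561], [0.6561, -0.7547]]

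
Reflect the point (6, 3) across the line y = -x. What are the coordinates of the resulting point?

Reflection across line y = -x: (6, 3) → (-3, -6)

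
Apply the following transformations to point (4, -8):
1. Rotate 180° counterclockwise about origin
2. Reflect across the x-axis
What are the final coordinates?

Step 1: Rotate 180° → (-4, 8)
Step 2: Reflect across x-axis → (-4, -8)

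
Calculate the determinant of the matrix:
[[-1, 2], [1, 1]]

For a 2×2 matrix [[a, b], [c, d]], det = ad - bc
det = (-1)(1) - (2)(1) = -1 - 2 = -3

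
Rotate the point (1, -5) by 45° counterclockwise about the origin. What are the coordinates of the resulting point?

Rotation matrix for 45°: [[cos 45°, -sin 45°], [sin 45°, cos 45°]] ≈ [[0.707107, -0.707107], [0.707107, 0.707107]]
[[0.707107, -0.707107], [0.707107, 0.707107]] × [1, -5]ᵀ ≈ [4.2426, -2.8284]ᵀ
Result: (4.2426, -2.8284)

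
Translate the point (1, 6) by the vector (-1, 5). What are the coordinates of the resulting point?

Translation by (-1, 5) (homogeneous matrix [[1, 0, -1], [0, 1, 5], [0, 0, 1]]):
x' = 1 + -1 = 0
y' = 6 + 5 = 11
Result: (0, 11)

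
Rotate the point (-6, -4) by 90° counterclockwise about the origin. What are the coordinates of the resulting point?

Rotation matrix for 90°: [[cos 90°, -sin 90°], [sin 90°, cos 90°]] = [[0, -1], [1, 0]]
[[0, -1], [1, 0]] × [-6, -4]ᵀ = [4, -6]ᵀ
Result: (4, -6)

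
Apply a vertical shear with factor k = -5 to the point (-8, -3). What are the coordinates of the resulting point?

Shear matrix for vertical shear with factor k = -5:
[[1, 0], [-5, 1]]
Result: (-8, -3) → (-8, 37)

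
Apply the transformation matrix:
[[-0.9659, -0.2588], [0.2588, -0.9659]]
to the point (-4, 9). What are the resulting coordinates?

Matrix multiplication:
[[-0.9659, -0.2588], [0.2588, -0.9659]] × [-4, 9]ᵀ
= [(-0.9659)(-4) + (-0.2588)(9), (0.2588)(-4) + (-0.9659)(9)]ᵀ
= [1.5344, -9.7283]ᵀ
Result: (1.5344, -9.7283)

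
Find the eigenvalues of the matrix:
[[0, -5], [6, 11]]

Characteristic equation: det(A - λI) = 0
λ² - (trace)λ + (det) = 0
trace = 0 + 11 = 11, det = (0)(11) - (-5)(6) = 30
λ² - (11)λ + (30) = 0
λ = (11 ± √((11)² - 4·(30))) / 2 = (11 ± √1) / 2
Solving: λ = 5, 6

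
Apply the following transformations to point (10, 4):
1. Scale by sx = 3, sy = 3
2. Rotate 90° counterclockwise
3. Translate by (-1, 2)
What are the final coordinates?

Step 1: Scale → (30, 12)
Step 2: Rotate 90° → (-12, 30)
Step 3: Translate → (-13, 32)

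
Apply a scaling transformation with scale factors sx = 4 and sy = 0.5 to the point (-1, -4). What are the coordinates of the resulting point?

Scaling matrix:
[[4, 0], [0, 0.50]]
Result: (-1 × 4, -4 × 0.5) = (-4, -2)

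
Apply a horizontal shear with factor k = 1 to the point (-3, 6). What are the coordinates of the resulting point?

Shear matrix for horizontal shear with factor k = 1:
[[1, 1], [0, 1]]
Result: (-3, 6) → (3, 6)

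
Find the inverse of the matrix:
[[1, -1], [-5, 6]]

For [[a,b],[c,d]], inverse = (1/det)·[[d,-b],[-c,a]]
det = (1)(6) - (-1)(-5) = 6 - 5 = 1
Inverse = [[6, 1], [5, 1]]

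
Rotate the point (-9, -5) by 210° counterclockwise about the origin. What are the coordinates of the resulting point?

Rotation matrix for 210°: [[cos 210°, -sin 210°], [sin 210°, cos 210°]] ≈ [[-0.866025, 0.500000], [-0.500000, -0.866025]]
[[-0.866025, 0.500000], [-0.500000, -0.866025]] × [-9, -5]ᵀ ≈ [5.2942, 8.8301]ᵀ
Result: (5.2942, 8.8301)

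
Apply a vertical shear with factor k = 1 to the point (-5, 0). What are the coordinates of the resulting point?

Shear matrix for vertical shear with factor k = 1:
[[1, 0], [1, 1]]
Result: (-5, 0) → (-5, -5)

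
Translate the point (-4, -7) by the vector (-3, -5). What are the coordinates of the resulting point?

Translation by (-3, -5) (homogeneous matrix [[1, 0, -3], [0, 1, -5], [0, 0, 1]]):
x' = -4 + -3 = -7
y' = -7 + -5 = -12
Result: (-7, -12)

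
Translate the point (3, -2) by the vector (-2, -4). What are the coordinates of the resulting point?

Translation by (-2, -4) (homogeneous matrix [[1, 0, -2], [0, 1, -4], [0, 0, 1]]):
x' = 3 + -2 = 1
y' = -2 + -4 = -6
Result: (1, -6)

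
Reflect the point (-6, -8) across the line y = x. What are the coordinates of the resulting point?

Reflection across line y = x: (-6, -8) → (-8, -6)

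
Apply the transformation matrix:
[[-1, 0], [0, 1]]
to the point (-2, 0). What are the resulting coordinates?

Matrix multiplication:
[[-1, 0], [0, 1]] × [-2, 0]ᵀ
= [(-1)(-2) + (0)(0), (0)(-2) + (1)(0)]ᵀ
= [2, 0]ᵀ
Result: (2, 0)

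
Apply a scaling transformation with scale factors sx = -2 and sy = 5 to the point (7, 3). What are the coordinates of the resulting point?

Scaling matrix:
[[-2, 0], [0, 5]]
Result: (7 × -2, 3 × 5) = (-14, 15)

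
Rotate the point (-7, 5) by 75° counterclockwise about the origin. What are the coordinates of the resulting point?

Rotation matrix for 75°: [[cos 75°, -sin 75°], [sin 75°, cos 75°]] ≈ [[0.258819, -0.965926], [0.965926, 0.258819]]
[[0.258819, -0.965926], [0.965926, 0.258819]] × [-7, 5]ᵀ ≈ [-6.6414, -5.4674]ᵀ
Result: (-6.6414, -5.4674)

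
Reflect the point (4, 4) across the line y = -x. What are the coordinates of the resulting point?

Reflection across line y = -x: (4, 4) → (-4, -4)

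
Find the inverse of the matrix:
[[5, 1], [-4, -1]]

For [[a,b],[c,d]], inverse = (1/det)·[[d,-b],[-c,a]]
det = (5)(-1) - (1)(-4) = -5 - -4 = -1
Inverse = (1/-1)·[[-1, -1], [4, 5]]
= [[1, 1], [-4, -5]]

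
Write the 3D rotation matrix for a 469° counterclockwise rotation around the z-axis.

Rotation matrix for counterclockwise 469° around z-axis:
cos(469°) = -0.3256, sin(469°) = 0.9455
Result: [[-0.3256, -0.9455, 0], [0.9455, -0.3256, 0], [0, 0, 1]]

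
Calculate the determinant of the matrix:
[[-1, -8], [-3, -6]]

For a 2×2 matrix [[a, b], [c, d]], det = ad - bc
det = (-1)(-6) - (-8)(-3) = 6 - 24 = -18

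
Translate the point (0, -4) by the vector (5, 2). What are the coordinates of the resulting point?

Translation by (5, 2) (homogeneous matrix [[1, 0, 5], [0, 1, 2], [0, 0, 1]]):
x' = 0 + 5 = 5
y' = -4 + 2 = -2
Result: (5, -2)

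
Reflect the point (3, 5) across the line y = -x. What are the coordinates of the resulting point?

Reflection across line y = -x: (3, 5) → (-5, -3)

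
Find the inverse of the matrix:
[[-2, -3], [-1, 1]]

For [[a,b],[c,d]], inverse = (1/det)·[[d,-b],[-c,a]]
det = (-2)(1) - (-3)(-1) = -2 - 3 = -5
Inverse = (1/-5)·[[1, 3], [1, -2]]
= [[-1/5, -3/5], [-1/5, 2/5]]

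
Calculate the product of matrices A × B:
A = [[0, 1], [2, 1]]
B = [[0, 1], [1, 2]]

Matrix multiplication:
C[0][0] = 0×0 + 1×1 = 1
C[0][1] = 0×1 + 1×2 = 2
C[1][0] = 2×0 + 1×1 = 1
C[1][1] = 2×1 + 1×2 = 4
Result: [[1, 2], [1, 4]]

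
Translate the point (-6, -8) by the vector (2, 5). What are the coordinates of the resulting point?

Translation by (2, 5) (homogeneous matrix [[1, 0, 2], [0, 1, 5], [0, 0, 1]]):
x' = -6 + 2 = -4
y' = -8 + 5 = -3
Result: (-4, -3)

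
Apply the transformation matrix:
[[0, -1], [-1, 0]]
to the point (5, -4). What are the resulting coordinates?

Matrix multiplication:
[[0, -1], [-1, 0]] × [5, -4]ᵀ
= [(0)(5) + (-1)(-4), (-1)(5) + (0)(-4)]ᵀ
= [4, -5]ᵀ
Result: (4, -5)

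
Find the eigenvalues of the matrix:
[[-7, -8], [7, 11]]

Characteristic equation: det(A - λI) = 0
λ² - (trace)λ + (det) = 0
trace = -7 + 11 = 4, det = (-7)(11) - (-8)(7) = -21
λ² - (4)λ + (-21) = 0
λ = (4 ± √((4)² - 4·(-21))) / 2 = (4 ± √100) / 2
Solving: λ = -3, 7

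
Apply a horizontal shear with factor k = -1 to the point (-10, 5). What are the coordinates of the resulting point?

Shear matrix for horizontal shear with factor k = -1:
[[1, -1], [0, 1]]
Result: (-10, 5) → (-15, 5)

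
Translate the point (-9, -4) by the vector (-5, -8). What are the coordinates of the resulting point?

Translation by (-5, -8) (homogeneous matrix [[1, 0, -5], [0, 1, -8], [0, 0, 1]]):
x' = -9 + -5 = -14
y' = -4 + -8 = -12
Result: (-14, -12)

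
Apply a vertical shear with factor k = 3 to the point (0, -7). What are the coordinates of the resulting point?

Shear matrix for vertical shear with factor k = 3:
[[1, 0], [3, 1]]
Result: (0, -7) → (0, -7)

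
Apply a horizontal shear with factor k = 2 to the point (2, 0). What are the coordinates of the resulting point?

Shear matrix for horizontal shear with factor k = 2:
[[1, 2], [0, 1]]
Result: (2, 0) → (2, 0)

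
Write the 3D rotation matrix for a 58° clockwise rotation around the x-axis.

Rotation matrix for clockwise 58° around x-axis:
A clockwise rotation by 58° is a counterclockwise rotation by -58°.
cos(-58°) = 0.5299, sin(-58°) = -0.8480
Result: [[1, 0, 0], [0, 0.5299, 0.8480], [0, -0.8480, 0.5299]]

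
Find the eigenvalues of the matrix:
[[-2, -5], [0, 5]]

Characteristic equation: det(A - λI) = 0
λ² - (trace)λ + (det) = 0
trace = -2 + 5 = 3, det = (-2)(5) - (-5)(0) = -10
λ² - (3)λ + (-10) = 0
λ = (3 ± √((3)² - 4·(-10))) / 2 = (3 ± √49) / 2
Solving: λ = -2, 5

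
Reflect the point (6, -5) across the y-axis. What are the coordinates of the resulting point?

Reflection across y-axis: (6, -5) → (-6, -5)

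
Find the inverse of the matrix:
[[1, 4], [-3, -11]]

For [[a,b],[c,d]], inverse = (1/det)·[[d,-b],[-c,a]]
det = (1)(-11) - (4)(-3) = -11 - -12 = 1
Inverse = [[-11, -4], [3, 1]]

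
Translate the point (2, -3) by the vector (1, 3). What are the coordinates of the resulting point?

Translation by (1, 3) (homogeneous matrix [[1, 0, 1], [0, 1, 3], [0, 0, 1]]):
x' = 2 + 1 = 3
y' = -3 + 3 = 0
Result: (3, 0)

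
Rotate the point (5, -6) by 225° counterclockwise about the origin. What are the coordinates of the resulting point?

Rotation matrix for 225°: [[cos 225°, -sin 225°], [sin 225°, cos 225°]] ≈ [[-0.707107, 0.707107], [-0.707107, -0.707107]]
[[-0.707107, 0.707107], [-0.707107, -0.707107]] × [5, -6]ᵀ ≈ [-7.7782, 0.7071]ᵀ
Result: (-7.7782, 0.7071)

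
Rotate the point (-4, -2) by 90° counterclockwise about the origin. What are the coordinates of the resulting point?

Rotation matrix for 90°: [[cos 90°, -sin 90°], [sin 90°, cos 90°]] = [[0, -1], [1, 0]]
[[0, -1], [1, 0]] × [-4, -2]ᵀ = [2, -4]ᵀ
Result: (2, -4)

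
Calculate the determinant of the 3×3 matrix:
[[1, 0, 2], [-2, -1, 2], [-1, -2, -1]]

Expansion along first row:
det = 1·det([[-1,2],[-2,-1]]) - 0·det([[-2,2],[-1,-1]]) + 2·det([[-2,-1],[-1,-2]])
    = 1·(-1·-1 - 2·-2) - 0·(-2·-1 - 2·-1) + 2·(-2·-2 - -1·-1)
    = 1·5 - 0·4 + 2·3
    = 5 + 0 + 6 = 11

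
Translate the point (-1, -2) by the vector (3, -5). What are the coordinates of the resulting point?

Translation by (3, -5) (homogeneous matrix [[1, 0, 3], [0, 1, -5], [0, 0, 1]]):
x' = -1 + 3 = 2
y' = -2 + -5 = -7
Result: (2, -7)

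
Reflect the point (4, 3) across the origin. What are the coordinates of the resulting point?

Reflection across origin: (4, 3) → (-4, -3)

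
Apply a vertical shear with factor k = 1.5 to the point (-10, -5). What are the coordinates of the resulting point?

Shear matrix for vertical shear with factor k = 1.5:
[[1, 0], [1.50, 1]]
Result: (-10, -5) → (-10, -20)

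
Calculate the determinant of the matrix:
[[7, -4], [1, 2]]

For a 2×2 matrix [[a, b], [c, d]], det = ad - bc
det = (7)(2) - (-4)(1) = 14 - -4 = 18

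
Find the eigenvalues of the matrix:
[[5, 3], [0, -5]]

Characteristic equation: det(A - λI) = 0
λ² - (trace)λ + (det) = 0
trace = 5 + -5 = 0, det = (5)(-5) - (3)(0) = -25
λ² - (0)λ + (-25) = 0
λ = (0 ± √((0)² - 4·(-25))) / 2 = (0 ± √100) / 2
Solving: λ = -5, 5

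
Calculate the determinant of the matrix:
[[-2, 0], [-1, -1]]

For a 2×2 matrix [[a, b], [c, d]], det = ad - bc
det = (-2)(-1) - (0)(-1) = 2 - 0 = 2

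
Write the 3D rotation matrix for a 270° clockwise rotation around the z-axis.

Rotation matrix for clockwise 270° around z-axis:
A clockwise rotation by 270° is a counterclockwise rotation by -270°.
cos(-270°) = 0, sin(-270°) = 1
Result: [[0, -1, 0], [1, 0, 0], [0, 0, 1]]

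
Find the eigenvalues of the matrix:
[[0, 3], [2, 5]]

Characteristic equation: det(A - λI) = 0
λ² - (trace)λ + (det) = 0
trace = 0 + 5 = 5, det = (0)(5) - (3)(2) = -6
λ² - (5)λ + (-6) = 0
λ = (5 ± √((5)² - 4·(-6))) / 2 = (5 ± √49) / 2
Solving: λ = -1, 6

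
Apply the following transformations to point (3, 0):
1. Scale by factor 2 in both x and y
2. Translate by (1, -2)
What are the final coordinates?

Step 1: Scale (3, 0) by 2 → (6, 0)
Step 2: Translate by (1, -2) → (7, -2)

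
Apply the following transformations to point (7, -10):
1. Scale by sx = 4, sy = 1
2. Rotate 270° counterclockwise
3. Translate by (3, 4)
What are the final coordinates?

Step 1: Scale → (28, -10)
Step 2: Rotate 270° → (-10, -28)
Step 3: Translate → (-7, -24)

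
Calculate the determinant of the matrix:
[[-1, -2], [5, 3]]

For a 2×2 matrix [[a, b], [c, d]], det = ad - bc
det = (-1)(3) - (-2)(5) = -3 - -10 = 7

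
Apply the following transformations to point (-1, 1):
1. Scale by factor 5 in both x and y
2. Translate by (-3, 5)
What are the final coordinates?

Step 1: Scale (-1, 1) by 5 → (-5, 5)
Step 2: Translate by (-3, 5) → (-8, 10)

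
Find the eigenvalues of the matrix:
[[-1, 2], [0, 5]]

Characteristic equation: det(A - λI) = 0
λ² - (trace)λ + (det) = 0
trace = -1 + 5 = 4, det = (-1)(5) - (2)(0) = -5
λ² - (4)λ + (-5) = 0
λ = (4 ± √((4)² - 4·(-5))) / 2 = (4 ± √36) / 2
Solving: λ = -1, 5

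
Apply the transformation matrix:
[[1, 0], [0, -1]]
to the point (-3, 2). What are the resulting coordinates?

Matrix multiplication:
[[1, 0], [0, -1]] × [-3, 2]ᵀ
= [(1)(-3) + (0)(2), (0)(-3) + (-1)(2)]ᵀ
= [-3, -2]ᵀ
Result: (-3, -2)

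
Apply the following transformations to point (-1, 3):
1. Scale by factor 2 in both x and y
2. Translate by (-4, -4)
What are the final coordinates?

Step 1: Scale (-1, 3) by 2 → (-2, 6)
Step 2: Translate by (-4, -4) → (-6, 2)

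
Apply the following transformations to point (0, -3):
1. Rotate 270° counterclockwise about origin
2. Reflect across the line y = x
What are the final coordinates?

Step 1: Rotate 270° → (-3, 0)
Step 2: Reflect across line y = x → (0, -3)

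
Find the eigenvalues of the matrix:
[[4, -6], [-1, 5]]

Characteristic equation: det(A - λI) = 0
λ² - (trace)λ + (det) = 0
trace = 4 + 5 = 9, det = (4)(5) - (-6)(-1) = 14
λ² - (9)λ + (14) = 0
λ = (9 ± √((9)² - 4·(14))) / 2 = (9 ± √25) / 2
Solving: λ = 2, 7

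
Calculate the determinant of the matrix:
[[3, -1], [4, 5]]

For a 2×2 matrix [[a, b], [c, d]], det = ad - bc
det = (3)(5) - (-1)(4) = 15 - -4 = 19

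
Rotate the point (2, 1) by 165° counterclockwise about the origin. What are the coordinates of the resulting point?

Rotation matrix for 165°: [[cos 165°, -sin 165°], [sin 165°, cos 165°]] ≈ [[-0.965926, -0.258819], [0.258819, -0.965926]]
[[-0.965926, -0.258819], [0.258819, -0.965926]] × [2, 1]ᵀ ≈ [-2.1907, -0.4483]ᵀ
Result: (-2.1907, -0.4483)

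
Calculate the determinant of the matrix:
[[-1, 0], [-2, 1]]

For a 2×2 matrix [[a, b], [c, d]], det = ad - bc
det = (-1)(1) - (0)(-2) = -1 - 0 = -1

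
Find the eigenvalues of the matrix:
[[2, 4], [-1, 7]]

Characteristic equation: det(A - λI) = 0
λ² - (trace)λ + (det) = 0
trace = 2 + 7 = 9, det = (2)(7) - (4)(-1) = 18
λ² - (9)λ + (18) = 0
λ = (9 ± √((9)² - 4·(18))) / 2 = (9 ± √9) / 2
Solving: λ = 3, 6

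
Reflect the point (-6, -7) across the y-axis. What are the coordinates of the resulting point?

Reflection across y-axis: (-6, -7) → (6, -7)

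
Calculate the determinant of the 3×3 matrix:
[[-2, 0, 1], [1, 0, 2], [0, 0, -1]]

Expansion along first row:
det = -2·det([[0,2],[0,-1]]) - 0·det([[1,2],[0,-1]]) + 1·det([[1,0],[0,0]])
    = -2·(0·-1 - 2·0) - 0·(1·-1 - 2·0) + 1·(1·0 - 0·0)
    = -2·0 - 0·-1 + 1·0
    = 0 + 0 + 0 = 0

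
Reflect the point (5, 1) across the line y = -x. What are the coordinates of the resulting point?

Reflection across line y = -x: (5, 1) → (-1, -5)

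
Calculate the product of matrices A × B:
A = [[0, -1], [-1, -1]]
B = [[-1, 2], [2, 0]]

Matrix multiplication:
C[0][0] = 0×-1 + -1×2 = -2
C[0][1] = 0×2 + -1×0 = 0
C[1][0] = -1×-1 + -1×2 = -1
C[1][1] = -1×2 + -1×0 = -2
Result: [[-2, 0], [-1, -2]]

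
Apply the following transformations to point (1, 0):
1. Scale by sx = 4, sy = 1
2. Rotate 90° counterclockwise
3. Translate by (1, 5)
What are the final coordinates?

Step 1: Scale → (4, 0)
Step 2: Rotate 90° → (0, 4)
Step 3: Translate → (1, 9)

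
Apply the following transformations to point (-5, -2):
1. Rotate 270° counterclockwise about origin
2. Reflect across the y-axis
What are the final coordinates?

Step 1: Rotate 270° → (-2, 5)
Step 2: Reflect across y-axis → (2, 5)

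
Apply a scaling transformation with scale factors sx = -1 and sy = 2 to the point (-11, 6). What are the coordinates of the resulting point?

Scaling matrix:
[[-1, 0], [0, 2]]
Result: (-11 × -1, 6 × 2) = (11, 12)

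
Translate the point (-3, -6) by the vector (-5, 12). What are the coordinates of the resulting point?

Translation by (-5, 12) (homogeneous matrix [[1, 0, -5], [0, 1, 12], [0, 0, 1]]):
x' = -3 + -5 = -8
y' = -6 + 12 = 6
Result: (-8, 6)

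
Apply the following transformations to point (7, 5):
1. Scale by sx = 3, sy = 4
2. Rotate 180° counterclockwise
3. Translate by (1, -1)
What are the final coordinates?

Step 1: Scale → (21, 20)
Step 2: Rotate 180° → (-21, -20)
Step 3: Translate → (-20, -21)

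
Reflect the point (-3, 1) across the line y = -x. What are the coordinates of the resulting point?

Reflection across line y = -x: (-3, 1) → (-1, 3)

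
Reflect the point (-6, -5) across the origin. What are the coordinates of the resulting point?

Reflection across origin: (-6, -5) → (6, 5)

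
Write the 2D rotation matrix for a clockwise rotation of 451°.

Rotation matrix formula: [[cos θ, -sin θ], [sin θ, cos θ]]
A clockwise rotation by 451° is equivalent to a counterclockwise rotation by -451°.
For θ = -451°:
cos(-451°) = -0.0175
sin(-451°) = -0.9998
Result: [[-0.0175, 0.9998], [-0.9998, -0.0175]]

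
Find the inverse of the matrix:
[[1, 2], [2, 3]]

For [[a,b],[c,d]], inverse = (1/det)·[[d,-b],[-c,a]]
det = (1)(3) - (2)(2) = 3 - 4 = -1
Inverse = (1/-1)·[[3, -2], [-2, 1]]
= [[-3, 2], [2, -1]]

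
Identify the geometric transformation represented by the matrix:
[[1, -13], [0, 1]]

This matrix represents: horizontal shear with factor -13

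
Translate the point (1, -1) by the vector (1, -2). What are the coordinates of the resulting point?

Translation by (1, -2) (homogeneous matrix [[1, 0, 1], [0, 1, -2], [0, 0, 1]]):
x' = 1 + 1 = 2
y' = -1 + -2 = -3
Result: (2, -3)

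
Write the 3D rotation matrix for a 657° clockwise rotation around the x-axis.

Rotation matrix for clockwise 657° around x-axis:
A clockwise rotation by 657° is a counterclockwise rotation by -657°.
cos(-657°) = 0.4540, sin(-657°) = 0.8910
Result: [[1, 0, 0], [0, 0.4540, -0.8910], [0, 0.8910, 0.4540]]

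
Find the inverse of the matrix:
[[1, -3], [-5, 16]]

For [[a,b],[c,d]], inverse = (1/det)·[[d,-b],[-c,a]]
det = (1)(16) - (-3)(-5) = 16 - 15 = 1
Inverse = [[16, 3], [5, 1]]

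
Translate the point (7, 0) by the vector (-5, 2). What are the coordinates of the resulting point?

Translation by (-5, 2) (homogeneous matrix [[1, 0, -5], [0, 1, 2], [0, 0, 1]]):
x' = 7 + -5 = 2
y' = 0 + 2 = 2
Result: (2, 2)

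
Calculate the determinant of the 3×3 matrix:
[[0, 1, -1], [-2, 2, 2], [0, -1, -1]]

Expansion along first row:
det = 0·det([[2,2],[-1,-1]]) - 1·det([[-2,2],[0,-1]]) + -1·det([[-2,2],[0,-1]])
    = 0·(2·-1 - 2·-1) - 1·(-2·-1 - 2·0) + -1·(-2·-1 - 2·0)
    = 0·0 - 1·2 + -1·2
    = 0 + -2 + -2 = -4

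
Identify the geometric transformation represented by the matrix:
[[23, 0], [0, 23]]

This matrix represents: uniform scaling by factor 23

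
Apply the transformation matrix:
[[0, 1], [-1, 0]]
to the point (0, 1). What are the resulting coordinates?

Matrix multiplication:
[[0, 1], [-1, 0]] × [0, 1]ᵀ
= [(0)(0) + (1)(1), (-1)(0) + (0)(1)]ᵀ
= [1, 0]ᵀ
Result: (1, 0)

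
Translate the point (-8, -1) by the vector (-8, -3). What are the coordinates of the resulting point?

Translation by (-8, -3) (homogeneous matrix [[1, 0, -8], [0, 1, -3], [0, 0, 1]]):
x' = -8 + -8 = -16
y' = -1 + -3 = -4
Result: (-16, -4)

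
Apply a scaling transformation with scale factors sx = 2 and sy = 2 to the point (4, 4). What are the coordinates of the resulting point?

Scaling matrix:
[[2, 0], [0, 2]]
Result: (4 × 2, 4 × 2) = (8, 8)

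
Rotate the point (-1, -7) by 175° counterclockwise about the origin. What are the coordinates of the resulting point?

Rotation matrix for 175°: [[cos 175°, -sin 175°], [sin 175°, cos 175°]] ≈ [[-0.996195, -0.087156], [0.087156, -0.996195]]
[[-0.996195, -0.087156], [0.087156, -0.996195]] × [-1, -7]ᵀ ≈ [1.6063, 6.8862]ᵀ
Result: (1.6063, 6.8862)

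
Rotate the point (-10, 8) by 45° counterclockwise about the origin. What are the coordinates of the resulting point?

Rotation matrix for 45°: [[cos 45°, -sin 45°], [sin 45°, cos 45°]] ≈ [[0.707107, -0.707107], [0.707107, 0.707107]]
[[0.707107, -0.707107], [0.707107, 0.707107]] × [-10, 8]ᵀ ≈ [-12.7279, -1.4142]ᵀ
Result: (-12.7279, -1.4142)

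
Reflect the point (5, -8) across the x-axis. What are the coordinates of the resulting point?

Reflection across x-axis: (5, -8) → (5, 8)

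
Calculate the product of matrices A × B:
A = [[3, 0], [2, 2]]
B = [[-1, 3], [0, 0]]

Matrix multiplication:
C[0][0] = 3×-1 + 0×0 = -3
C[0][1] = 3×3 + 0×0 = 9
C[1][0] = 2×-1 + 2×0 = -2
C[1][1] = 2×3 + 2×0 = 6
Result: [[-3, 9], [-2, 6]]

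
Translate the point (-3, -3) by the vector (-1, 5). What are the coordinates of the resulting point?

Translation by (-1, 5) (homogeneous matrix [[1, 0, -1], [0, 1, 5], [0, 0, 1]]):
x' = -3 + -1 = -4
y' = -3 + 5 = 2
Result: (-4, 2)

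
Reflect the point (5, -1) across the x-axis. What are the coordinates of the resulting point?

Reflection across x-axis: (5, -1) → (5, 1)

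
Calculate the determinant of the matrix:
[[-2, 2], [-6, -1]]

For a 2×2 matrix [[a, b], [c, d]], det = ad - bc
det = (-2)(-1) - (2)(-6) = 2 - -12 = 14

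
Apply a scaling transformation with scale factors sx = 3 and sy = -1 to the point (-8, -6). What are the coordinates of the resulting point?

Scaling matrix:
[[3, 0], [0, -1]]
Result: (-8 × 3, -6 × -1) = (-24, 6)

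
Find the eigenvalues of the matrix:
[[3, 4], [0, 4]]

Characteristic equation: det(A - λI) = 0
λ² - (trace)λ + (det) = 0
trace = 3 + 4 = 7, det = (3)(4) - (4)(0) = 12
λ² - (7)λ + (12) = 0
λ = (7 ± √((7)² - 4·(12))) / 2 = (7 ± √1) / 2
Solving: λ = 3, 4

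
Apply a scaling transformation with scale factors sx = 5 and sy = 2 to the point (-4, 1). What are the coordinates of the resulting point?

Scaling matrix:
[[5, 0], [0, 2]]
Result: (-4 × 5, 1 × 2) = (-20, 2)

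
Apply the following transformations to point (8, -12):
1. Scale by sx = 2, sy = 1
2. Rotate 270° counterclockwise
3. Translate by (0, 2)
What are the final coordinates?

Step 1: Scale → (16, -12)
Step 2: Rotate 270° → (-12, -16)
Step 3: Translate → (-12, -14)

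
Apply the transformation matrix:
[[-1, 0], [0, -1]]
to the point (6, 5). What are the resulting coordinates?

Matrix multiplication:
[[-1, 0], [0, -1]] × [6, 5]ᵀ
= [(-1)(6) + (0)(5), (0)(6) + (-1)(5)]ᵀ
= [-6, -5]ᵀ
Result: (-6, -5)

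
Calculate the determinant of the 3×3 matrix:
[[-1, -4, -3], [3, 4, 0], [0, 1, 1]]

Expansion along first row:
det = -1·det([[4,0],[1,1]]) - -4·det([[3,0],[0,1]]) + -3·det([[3,4],[0,1]])
    = -1·(4·1 - 0·1) - -4·(3·1 - 0·0) + -3·(3·1 - 4·0)
    = -1·4 - -4·3 + -3·3
    = -4 + 12 + -9 = -1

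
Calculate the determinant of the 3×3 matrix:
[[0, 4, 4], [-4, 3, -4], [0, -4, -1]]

Expansion along first row:
det = 0·det([[3,-4],[-4,-1]]) - 4·det([[-4,-4],[0,-1]]) + 4·det([[-4,3],[0,-4]])
    = 0·(3·-1 - -4·-4) - 4·(-4·-1 - -4·0) + 4·(-4·-4 - 3·0)
    = 0·-19 - 4·4 + 4·16
    = 0 + -16 + 64 = 48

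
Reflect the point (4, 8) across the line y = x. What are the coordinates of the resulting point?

Reflection across line y = x: (4, 8) → (8, 4)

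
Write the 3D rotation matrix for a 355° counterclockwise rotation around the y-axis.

Rotation matrix for counterclockwise 355° around y-axis:
cos(355°) = 0.9962, sin(355°) = -0.0872
Result: [[0.9962, 0, -0.0872], [0, 1, 0], [0.0872, 0, 0.9962]]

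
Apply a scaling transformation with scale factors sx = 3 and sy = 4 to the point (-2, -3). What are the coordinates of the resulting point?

Scaling matrix:
[[3, 0], [0, 4]]
Result: (-2 × 3, -3 × 4) = (-6, -12)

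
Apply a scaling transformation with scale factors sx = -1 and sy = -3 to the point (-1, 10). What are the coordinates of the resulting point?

Scaling matrix:
[[-1, 0], [0, -3]]
Result: (-1 × -1, 10 × -3) = (1, -30)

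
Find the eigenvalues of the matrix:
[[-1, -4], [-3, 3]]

Characteristic equation: det(A - λI) = 0
λ² - (trace)λ + (det) = 0
trace = -1 + 3 = 2, det = (-1)(3) - (-4)(-3) = -15
λ² - (2)λ + (-15) = 0
λ = (2 ± √((2)² - 4·(-15))) / 2 = (2 ± √64) / 2
Solving: λ = -3, 5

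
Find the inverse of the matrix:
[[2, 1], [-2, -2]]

For [[a,b],[c,d]], inverse = (1/det)·[[d,-b],[-c,a]]
det = (2)(-2) - (1)(-2) = -4 - -2 = -2
Inverse = (1/-2)·[[-2, -1], [2, 2]]
= [[1, 1/2], [-1, -1]]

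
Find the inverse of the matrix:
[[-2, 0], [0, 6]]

For [[a,b],[c,d]], inverse = (1/det)·[[d,-b],[-c,a]]
det = (-2)(6) - (0)(0) = -12 - 0 = -12
Inverse = (1/-12)·[[6, 0], [0, -2]]
= [[-1/2, 0], [0, 1/6]]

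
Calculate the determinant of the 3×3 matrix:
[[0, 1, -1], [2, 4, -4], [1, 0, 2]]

Expansion along first row:
det = 0·det([[4,-4],[0,2]]) - 1·det([[2,-4],[1,2]]) + -1·det([[2,4],[1,0]])
    = 0·(4·2 - -4·0) - 1·(2·2 - -4·1) + -1·(2·0 - 4·1)
    = 0·8 - 1·8 + -1·-4
    = 0 + -8 + 4 = -4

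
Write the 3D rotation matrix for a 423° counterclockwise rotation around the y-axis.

Rotation matrix for counterclockwise 423° around y-axis:
cos(423°) = 0.4540, sin(423°) = 0.8910
Result: [[0.4540, 0, 0.8910], [0, 1, 0], [-0.8910, 0, 0.4540]]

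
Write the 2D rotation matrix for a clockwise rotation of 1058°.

Rotation matrix formula: [[cos θ, -sin θ], [sin θ, cos θ]]
A clockwise rotation by 1058° is equivalent to a counterclockwise rotation by -1058°.
For θ = -1058°:
cos(-1058°) = 0.9272
sin(-1058°) = 0.3746
Result: [[0.9272, -0.3746], [0.3746, 0.9272]]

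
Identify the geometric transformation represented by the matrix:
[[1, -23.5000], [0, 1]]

This matrix represents: horizontal shear with factor -23.5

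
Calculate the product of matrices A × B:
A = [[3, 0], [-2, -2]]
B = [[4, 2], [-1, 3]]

Matrix multiplication:
C[0][0] = 3×4 + 0×-1 = 12
C[0][1] = 3×2 + 0×3 = 6
C[1][0] = -2×4 + -2×-1 = -6
C[1][1] = -2×2 + -2×3 = -10
Result: [[12, 6], [-6, -10]]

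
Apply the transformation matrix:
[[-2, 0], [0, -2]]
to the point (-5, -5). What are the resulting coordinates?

Matrix multiplication:
[[-2, 0], [0, -2]] × [-5, -5]ᵀ
= [(-2)(-5) + (0)(-5), (0)(-5) + (-2)(-5)]ᵀ
= [10, 10]ᵀ
Result: (10, 10)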